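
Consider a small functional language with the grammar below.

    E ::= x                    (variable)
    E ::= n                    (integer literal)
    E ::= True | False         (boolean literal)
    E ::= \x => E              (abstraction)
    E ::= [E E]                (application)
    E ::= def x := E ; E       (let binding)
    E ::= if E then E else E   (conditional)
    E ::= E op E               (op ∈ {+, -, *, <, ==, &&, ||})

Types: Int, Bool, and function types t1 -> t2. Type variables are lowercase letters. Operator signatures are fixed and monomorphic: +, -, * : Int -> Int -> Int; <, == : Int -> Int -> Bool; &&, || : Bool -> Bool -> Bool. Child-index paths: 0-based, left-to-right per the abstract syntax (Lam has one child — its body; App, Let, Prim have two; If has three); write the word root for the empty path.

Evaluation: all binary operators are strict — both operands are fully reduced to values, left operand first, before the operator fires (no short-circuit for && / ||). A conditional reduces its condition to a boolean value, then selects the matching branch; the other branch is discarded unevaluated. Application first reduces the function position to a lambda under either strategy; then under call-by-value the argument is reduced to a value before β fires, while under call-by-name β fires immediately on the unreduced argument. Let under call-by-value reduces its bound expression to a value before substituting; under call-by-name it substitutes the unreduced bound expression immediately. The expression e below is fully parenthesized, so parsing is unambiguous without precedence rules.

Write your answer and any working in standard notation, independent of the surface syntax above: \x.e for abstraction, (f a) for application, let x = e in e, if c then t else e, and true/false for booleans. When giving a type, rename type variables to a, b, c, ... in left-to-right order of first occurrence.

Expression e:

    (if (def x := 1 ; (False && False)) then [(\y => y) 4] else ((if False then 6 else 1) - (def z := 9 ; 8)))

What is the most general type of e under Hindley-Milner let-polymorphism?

Answer: Int

Working:
let x : Int
  unify Bool ~ Bool
  unify Bool ~ Bool
  unify Bool ~ Bool
y : a
\y._ : a -> a
  unify a -> a ~ Int -> b
  unify a ~ Int
  unify Int ~ b
_ _ : Int
  unify Bool ~ Bool
  unify Int ~ Int
  unify Int ~ Int
let z : Int
  unify Int ~ Int
  unify Int ~ Int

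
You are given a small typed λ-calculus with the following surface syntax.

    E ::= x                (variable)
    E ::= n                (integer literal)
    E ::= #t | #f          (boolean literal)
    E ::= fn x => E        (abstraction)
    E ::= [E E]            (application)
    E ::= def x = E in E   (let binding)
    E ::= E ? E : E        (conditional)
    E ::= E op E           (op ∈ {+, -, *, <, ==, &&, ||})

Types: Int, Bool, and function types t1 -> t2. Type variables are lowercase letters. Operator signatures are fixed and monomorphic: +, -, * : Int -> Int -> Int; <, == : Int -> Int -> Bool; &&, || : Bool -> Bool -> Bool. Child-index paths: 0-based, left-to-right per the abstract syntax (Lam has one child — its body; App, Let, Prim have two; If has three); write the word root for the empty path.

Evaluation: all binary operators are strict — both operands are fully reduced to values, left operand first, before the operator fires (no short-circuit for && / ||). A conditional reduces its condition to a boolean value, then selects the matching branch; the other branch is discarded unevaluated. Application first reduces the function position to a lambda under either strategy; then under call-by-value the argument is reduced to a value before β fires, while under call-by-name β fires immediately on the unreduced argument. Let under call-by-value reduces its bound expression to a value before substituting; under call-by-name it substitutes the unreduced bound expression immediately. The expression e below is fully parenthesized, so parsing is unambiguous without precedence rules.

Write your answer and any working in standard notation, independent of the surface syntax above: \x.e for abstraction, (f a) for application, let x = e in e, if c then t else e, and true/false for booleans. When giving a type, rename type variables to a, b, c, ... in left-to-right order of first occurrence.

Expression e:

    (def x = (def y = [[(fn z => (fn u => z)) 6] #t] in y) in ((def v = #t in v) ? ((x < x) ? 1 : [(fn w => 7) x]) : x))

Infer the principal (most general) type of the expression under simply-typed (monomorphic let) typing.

Answer: Int

Derivation:
z : a
\u._ : b -> a
\z._ : a -> b -> a
  unify a -> b -> a ~ Int -> c
  unify a ~ Int
  unify b -> Int ~ c
_ _ : b -> Int
  unify b -> Int ~ Bool -> d
  unify b ~ Bool
  unify Int ~ d
_ _ : Int
let y : Int
y : Int
let x : Int
let v : Bool
v : Bool
  unify Bool ~ Bool
x : Int
  unify Int ~ Int
x : Int
  unify Int ~ Int
  unify Bool ~ Bool
\w._ : e -> Int
x : Int
  unify e -> Int ~ Int -> f
  unify e ~ Int
  unify Int ~ f
_ _ : Int
  unify Int ~ Int
x : Int
  unify Int ~ Int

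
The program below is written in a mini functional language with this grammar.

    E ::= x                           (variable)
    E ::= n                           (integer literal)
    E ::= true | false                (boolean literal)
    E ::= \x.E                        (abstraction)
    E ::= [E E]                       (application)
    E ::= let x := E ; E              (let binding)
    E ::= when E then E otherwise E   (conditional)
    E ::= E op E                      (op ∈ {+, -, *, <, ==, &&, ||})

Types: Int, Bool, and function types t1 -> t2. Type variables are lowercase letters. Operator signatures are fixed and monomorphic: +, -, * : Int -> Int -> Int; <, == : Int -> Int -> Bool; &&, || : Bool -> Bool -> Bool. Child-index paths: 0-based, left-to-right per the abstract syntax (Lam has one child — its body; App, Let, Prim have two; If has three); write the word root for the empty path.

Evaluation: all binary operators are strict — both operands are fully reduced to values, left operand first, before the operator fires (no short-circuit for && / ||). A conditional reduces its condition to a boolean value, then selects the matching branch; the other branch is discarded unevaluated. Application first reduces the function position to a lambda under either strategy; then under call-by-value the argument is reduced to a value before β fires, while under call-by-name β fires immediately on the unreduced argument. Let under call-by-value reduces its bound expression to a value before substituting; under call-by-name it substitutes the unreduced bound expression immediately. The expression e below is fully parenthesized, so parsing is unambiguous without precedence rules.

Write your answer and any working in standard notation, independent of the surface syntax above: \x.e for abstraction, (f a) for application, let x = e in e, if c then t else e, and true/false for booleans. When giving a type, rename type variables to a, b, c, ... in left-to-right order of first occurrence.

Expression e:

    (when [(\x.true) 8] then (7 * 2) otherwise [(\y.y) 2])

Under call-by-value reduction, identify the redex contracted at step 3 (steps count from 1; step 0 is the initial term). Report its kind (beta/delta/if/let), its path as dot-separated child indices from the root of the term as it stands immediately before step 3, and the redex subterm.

Answer: delta at root : (7 * 2)

Derivation:
step 0: (if ((\x.true) 8) then (7 * 2) else ((\y.y) 2))
step 1: [beta@0] (if true then (7 * 2) else ((\y.y) 2))
step 2: [if@root] (7 * 2)
step 3: [delta@root] 14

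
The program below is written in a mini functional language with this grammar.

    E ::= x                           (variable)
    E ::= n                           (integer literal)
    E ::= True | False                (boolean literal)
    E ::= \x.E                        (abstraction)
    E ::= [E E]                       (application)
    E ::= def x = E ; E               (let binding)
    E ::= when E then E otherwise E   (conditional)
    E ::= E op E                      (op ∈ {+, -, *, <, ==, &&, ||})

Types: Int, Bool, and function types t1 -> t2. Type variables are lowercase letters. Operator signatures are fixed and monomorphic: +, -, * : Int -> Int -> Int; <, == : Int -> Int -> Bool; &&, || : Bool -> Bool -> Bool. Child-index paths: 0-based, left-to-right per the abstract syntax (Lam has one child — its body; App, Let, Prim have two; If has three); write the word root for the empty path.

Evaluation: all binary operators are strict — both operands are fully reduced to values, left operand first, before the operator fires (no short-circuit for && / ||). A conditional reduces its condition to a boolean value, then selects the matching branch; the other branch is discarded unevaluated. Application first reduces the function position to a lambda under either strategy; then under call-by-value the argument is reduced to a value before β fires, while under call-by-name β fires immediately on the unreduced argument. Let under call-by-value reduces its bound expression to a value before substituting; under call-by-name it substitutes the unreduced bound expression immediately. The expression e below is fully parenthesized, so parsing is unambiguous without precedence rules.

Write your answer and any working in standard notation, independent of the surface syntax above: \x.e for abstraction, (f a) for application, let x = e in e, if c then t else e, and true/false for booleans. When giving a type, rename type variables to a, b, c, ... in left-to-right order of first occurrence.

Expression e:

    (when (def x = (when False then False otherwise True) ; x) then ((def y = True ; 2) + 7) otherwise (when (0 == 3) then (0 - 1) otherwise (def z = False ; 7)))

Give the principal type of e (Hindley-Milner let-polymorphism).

Answer: Int

Derivation:
  unify Bool ~ Bool
  unify Bool ~ Bool
let x : Bool
x : Bool
  unify Bool ~ Bool
let y : Bool
  unify Int ~ Int
  unify Int ~ Int
  unify Int ~ Int
  unify Int ~ Int
  unify Bool ~ Bool
  unify Int ~ Int
  unify Int ~ Int
let z : Bool
  unify Int ~ Int
  unify Int ~ Int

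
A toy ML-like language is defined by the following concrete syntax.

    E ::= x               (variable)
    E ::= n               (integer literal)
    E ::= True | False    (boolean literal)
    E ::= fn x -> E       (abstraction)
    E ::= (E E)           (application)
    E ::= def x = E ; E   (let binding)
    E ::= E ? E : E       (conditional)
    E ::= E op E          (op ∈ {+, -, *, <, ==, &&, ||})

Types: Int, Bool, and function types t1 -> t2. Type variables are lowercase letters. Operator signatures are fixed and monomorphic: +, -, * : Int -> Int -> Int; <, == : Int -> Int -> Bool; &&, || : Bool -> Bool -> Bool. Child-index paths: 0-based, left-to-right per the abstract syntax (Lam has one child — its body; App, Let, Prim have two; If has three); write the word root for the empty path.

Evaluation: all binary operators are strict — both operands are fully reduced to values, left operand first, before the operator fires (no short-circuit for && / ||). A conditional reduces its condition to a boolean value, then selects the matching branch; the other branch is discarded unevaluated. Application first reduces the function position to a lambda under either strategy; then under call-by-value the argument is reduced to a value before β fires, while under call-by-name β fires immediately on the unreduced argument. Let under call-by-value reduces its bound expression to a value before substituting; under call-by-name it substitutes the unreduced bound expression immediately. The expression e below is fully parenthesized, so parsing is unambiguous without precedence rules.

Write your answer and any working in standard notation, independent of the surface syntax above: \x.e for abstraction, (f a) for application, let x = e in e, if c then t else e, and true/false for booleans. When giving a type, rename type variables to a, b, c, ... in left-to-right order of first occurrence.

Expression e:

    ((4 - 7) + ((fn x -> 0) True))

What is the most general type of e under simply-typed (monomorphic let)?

Answer: Int

Derivation:
  unify Int ~ Int
  unify Int ~ Int
  unify Int ~ Int
\x._ : a -> Int
  unify a -> Int ~ Bool -> b
  unify a ~ Bool
  unify Int ~ b
_ _ : Int
  unify Int ~ Int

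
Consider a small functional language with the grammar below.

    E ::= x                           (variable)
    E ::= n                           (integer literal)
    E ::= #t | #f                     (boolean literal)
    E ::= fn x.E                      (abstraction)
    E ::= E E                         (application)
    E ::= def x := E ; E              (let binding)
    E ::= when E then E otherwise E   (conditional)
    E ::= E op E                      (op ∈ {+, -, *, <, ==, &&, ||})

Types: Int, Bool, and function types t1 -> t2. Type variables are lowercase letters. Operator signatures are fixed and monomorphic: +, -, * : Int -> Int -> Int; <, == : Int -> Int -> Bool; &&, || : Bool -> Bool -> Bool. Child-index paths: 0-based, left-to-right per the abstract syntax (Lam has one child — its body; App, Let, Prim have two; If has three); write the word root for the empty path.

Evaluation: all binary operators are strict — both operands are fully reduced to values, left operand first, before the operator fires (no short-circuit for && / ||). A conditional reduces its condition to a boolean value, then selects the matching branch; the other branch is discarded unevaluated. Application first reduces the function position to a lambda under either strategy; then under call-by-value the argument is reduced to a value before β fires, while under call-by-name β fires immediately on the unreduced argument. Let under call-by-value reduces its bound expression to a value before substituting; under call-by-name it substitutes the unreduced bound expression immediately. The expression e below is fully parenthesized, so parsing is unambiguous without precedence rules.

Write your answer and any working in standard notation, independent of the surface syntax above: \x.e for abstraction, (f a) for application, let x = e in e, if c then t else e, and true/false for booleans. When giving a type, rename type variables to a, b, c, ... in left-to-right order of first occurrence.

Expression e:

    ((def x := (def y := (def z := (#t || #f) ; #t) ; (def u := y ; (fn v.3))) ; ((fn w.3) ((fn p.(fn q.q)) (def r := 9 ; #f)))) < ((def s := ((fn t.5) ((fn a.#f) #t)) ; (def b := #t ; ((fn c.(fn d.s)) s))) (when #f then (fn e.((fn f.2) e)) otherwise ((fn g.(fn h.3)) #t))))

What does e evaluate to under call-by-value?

Trace:
step 0: ((let x = (let y = (let z = (true || false) in true) in (let u = y in (\v.3))) in ((\w.3) ((\p.(\q.q)) (let r = 9 in false)))) < ((let s = ((\t.5) ((\a.false) true)) in (let b = true in ((\c.(\d.s)) s))) (if false then (\e.((\f.2) e)) else ((\g.(\h.3)) true))))
step 1: [delta@0.0.0.0] ((let x = (let y = (let z = true in true) in (let u = y in (\v.3))) in ((\w.3) ((\p.(\q.q)) (let r = 9 in false)))) < ((let s = ((\t.5) ((\a.false) true)) in (let b = true in ((\c.(\d.s)) s))) (if false then (\e.((\f.2) e)) else ((\g.(\h.3)) true))))
step 2: [let@0.0.0] ((let x = (let y = true in (let u = y in (\v.3))) in ((\w.3) ((\p.(\q.q)) (let r = 9 in false)))) < ((let s = ((\t.5) ((\a.false) true)) in (let b = true in ((\c.(\d.s)) s))) (if false then (\e.((\f.2) e)) else ((\g.(\h.3)) true))))
step 3: [let@0.0] ((let x = (let u = true in (\v.3)) in ((\w.3) ((\p.(\q.q)) (let r = 9 in false)))) < ((let s = ((\t.5) ((\a.false) true)) in (let b = true in ((\c.(\d.s)) s))) (if false then (\e.((\f.2) e)) else ((\g.(\h.3)) true))))
step 4: [let@0.0] ((let x = (\v.3) in ((\w.3) ((\p.(\q.q)) (let r = 9 in false)))) < ((let s = ((\t.5) ((\a.false) true)) in (let b = true in ((\c.(\d.s)) s))) (if false then (\e.((\f.2) e)) else ((\g.(\h.3)) true))))
step 5: [let@0] (((\w.3) ((\p.(\q.q)) (let r = 9 in false))) < ((let s = ((\t.5) ((\a.false) true)) in (let b = true in ((\c.(\d.s)) s))) (if false then (\e.((\f.2) e)) else ((\g.(\h.3)) true))))
step 6: [let@0.1.1] (((\w.3) ((\p.(\q.q)) false)) < ((let s = ((\t.5) ((\a.false) true)) in (let b = true in ((\c.(\d.s)) s))) (if false then (\e.((\f.2) e)) else ((\g.(\h.3)) true))))
step 7: [beta@0.1] (((\w.3) (\q.q)) < ((let s = ((\t.5) ((\a.false) true)) in (let b = true in ((\c.(\d.s)) s))) (if false then (\e.((\f.2) e)) else ((\g.(\h.3)) true))))
step 8: [beta@0] (3 < ((let s = ((\t.5) ((\a.false) true)) in (let b = true in ((\c.(\d.s)) s))) (if false then (\e.((\f.2) e)) else ((\g.(\h.3)) true))))
step 9: [beta@1.0.0.1] (3 < ((let s = ((\t.5) false) in (let b = true in ((\c.(\d.s)) s))) (if false then (\e.((\f.2) e)) else ((\g.(\h.3)) true))))
step 10: [beta@1.0.0] (3 < ((let s = 5 in (let b = true in ((\c.(\d.s)) s))) (if false then (\e.((\f.2) e)) else ((\g.(\h.3)) true))))
step 11: [let@1.0] (3 < ((let b = true in ((\c.(\d.5)) 5)) (if false then (\e.((\f.2) e)) else ((\g.(\h.3)) true))))
step 12: [let@1.0] (3 < (((\c.(\d.5)) 5) (if false then (\e.((\f.2) e)) else ((\g.(\h.3)) true))))
step 13: [beta@1.0] (3 < ((\d.5) (if false then (\e.((\f.2) e)) else ((\g.(\h.3)) true))))
step 14: [if@1.1] (3 < ((\d.5) ((\g.(\h.3)) true)))
step 15: [beta@1.1] (3 < ((\d.5) (\h.3)))
step 16: [beta@1] (3 < 5)
step 17: [delta@root] true

Answer: true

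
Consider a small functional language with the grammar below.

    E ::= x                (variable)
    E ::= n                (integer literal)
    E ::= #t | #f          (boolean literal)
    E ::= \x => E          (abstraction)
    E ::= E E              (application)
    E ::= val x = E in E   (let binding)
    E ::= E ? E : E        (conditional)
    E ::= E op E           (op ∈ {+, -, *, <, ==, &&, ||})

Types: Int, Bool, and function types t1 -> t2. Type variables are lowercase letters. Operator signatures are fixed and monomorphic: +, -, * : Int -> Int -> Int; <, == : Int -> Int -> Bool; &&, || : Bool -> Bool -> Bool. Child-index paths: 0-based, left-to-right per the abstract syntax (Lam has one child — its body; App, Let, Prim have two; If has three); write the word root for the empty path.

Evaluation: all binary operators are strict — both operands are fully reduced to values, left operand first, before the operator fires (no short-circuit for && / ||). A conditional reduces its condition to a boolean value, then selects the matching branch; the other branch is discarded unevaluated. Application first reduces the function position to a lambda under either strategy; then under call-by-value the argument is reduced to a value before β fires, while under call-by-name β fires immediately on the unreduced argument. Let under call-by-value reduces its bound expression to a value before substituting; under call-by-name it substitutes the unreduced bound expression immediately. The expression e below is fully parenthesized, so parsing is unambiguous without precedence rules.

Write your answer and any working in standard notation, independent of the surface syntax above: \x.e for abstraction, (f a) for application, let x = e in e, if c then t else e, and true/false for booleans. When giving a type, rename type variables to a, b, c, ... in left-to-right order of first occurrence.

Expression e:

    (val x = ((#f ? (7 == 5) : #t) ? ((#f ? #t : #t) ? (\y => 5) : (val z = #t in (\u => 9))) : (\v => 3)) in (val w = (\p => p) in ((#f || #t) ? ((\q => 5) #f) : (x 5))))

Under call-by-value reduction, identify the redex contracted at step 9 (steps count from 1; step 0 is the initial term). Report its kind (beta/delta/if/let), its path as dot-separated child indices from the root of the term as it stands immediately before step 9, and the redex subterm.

Derivation:
step 0: (let x = (if (if false then (7 == 5) else true) then (if (if false then true else true) then (\y.5) else (let z = true in (\u.9))) else (\v.3)) in (let w = (\p.p) in (if (false || true) then ((\q.5) false) else (x 5))))
step 1: [if@0.0] (let x = (if true then (if (if false then true else true) then (\y.5) else (let z = true in (\u.9))) else (\v.3)) in (let w = (\p.p) in (if (false || true) then ((\q.5) false) else (x 5))))
step 2: [if@0] (let x = (if (if false then true else true) then (\y.5) else (let z = true in (\u.9))) in (let w = (\p.p) in (if (false || true) then ((\q.5) false) else (x 5))))
step 3: [if@0.0] (let x = (if true then (\y.5) else (let z = true in (\u.9))) in (let w = (\p.p) in (if (false || true) then ((\q.5) false) else (x 5))))
step 4: [if@0] (let x = (\y.5) in (let w = (\p.p) in (if (false || true) then ((\q.5) false) else (x 5))))
step 5: [let@root] (let w = (\p.p) in (if (false || true) then ((\q.5) false) else ((\y.5) 5)))
step 6: [let@root] (if (false || true) then ((\q.5) false) else ((\y.5) 5))
step 7: [delta@0] (if true then ((\q.5) false) else ((\y.5) 5))
step 8: [if@root] ((\q.5) false)
step 9: [beta@root] 5

Answer: beta at root : ((\q.5) false)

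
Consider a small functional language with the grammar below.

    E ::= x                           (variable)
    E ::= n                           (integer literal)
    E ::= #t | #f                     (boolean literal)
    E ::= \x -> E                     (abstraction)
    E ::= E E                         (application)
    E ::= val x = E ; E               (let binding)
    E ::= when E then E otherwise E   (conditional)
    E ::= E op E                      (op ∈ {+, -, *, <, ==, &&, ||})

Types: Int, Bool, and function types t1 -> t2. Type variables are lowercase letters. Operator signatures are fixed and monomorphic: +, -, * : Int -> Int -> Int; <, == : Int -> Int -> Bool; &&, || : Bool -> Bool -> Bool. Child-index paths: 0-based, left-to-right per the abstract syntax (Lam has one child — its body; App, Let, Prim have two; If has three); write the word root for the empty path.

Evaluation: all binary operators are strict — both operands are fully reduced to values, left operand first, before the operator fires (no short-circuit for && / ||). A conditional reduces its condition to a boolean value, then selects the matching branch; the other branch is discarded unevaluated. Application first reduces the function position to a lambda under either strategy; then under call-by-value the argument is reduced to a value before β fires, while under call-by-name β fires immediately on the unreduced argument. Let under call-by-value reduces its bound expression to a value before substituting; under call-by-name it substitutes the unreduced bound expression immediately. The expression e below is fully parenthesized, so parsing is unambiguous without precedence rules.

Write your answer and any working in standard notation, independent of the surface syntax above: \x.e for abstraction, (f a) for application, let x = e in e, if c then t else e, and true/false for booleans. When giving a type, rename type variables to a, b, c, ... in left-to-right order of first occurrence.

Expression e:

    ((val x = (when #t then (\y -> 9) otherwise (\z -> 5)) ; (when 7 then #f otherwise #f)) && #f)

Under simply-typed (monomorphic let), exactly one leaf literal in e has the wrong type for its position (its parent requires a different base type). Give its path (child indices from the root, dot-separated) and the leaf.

Trace:
  unify Bool ~ Bool
\y._ : a -> Int
\z._ : b -> Int
  unify a -> Int ~ b -> Int
  unify a ~ b
  unify Int ~ Int
let x : b -> Int
  unify Int ~ Bool
  FAIL: mismatch Int ~ Bool

Answer: 0.1.0 : 7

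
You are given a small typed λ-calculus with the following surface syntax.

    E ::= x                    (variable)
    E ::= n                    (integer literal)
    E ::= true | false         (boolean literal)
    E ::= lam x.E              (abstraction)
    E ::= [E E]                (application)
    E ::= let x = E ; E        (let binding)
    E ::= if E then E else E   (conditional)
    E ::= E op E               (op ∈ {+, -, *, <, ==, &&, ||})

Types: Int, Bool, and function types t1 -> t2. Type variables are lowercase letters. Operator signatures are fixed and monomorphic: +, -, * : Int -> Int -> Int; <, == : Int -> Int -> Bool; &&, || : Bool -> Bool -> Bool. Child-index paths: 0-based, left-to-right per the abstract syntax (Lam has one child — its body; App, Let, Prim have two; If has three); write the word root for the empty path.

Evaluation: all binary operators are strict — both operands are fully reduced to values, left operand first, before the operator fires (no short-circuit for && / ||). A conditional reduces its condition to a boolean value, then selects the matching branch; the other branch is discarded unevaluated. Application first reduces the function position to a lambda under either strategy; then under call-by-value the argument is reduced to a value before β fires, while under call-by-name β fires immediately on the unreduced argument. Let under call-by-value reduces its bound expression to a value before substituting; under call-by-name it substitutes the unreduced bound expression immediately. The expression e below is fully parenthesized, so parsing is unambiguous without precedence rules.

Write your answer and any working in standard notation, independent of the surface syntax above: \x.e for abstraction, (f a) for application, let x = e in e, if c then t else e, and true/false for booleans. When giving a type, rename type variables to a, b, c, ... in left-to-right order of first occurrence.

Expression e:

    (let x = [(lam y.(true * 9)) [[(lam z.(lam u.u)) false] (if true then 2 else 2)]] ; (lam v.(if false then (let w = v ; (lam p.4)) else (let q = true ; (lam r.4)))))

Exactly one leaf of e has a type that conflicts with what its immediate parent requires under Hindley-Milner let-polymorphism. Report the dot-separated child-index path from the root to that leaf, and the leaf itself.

Working:
  unify Bool ~ Int
  FAIL: mismatch Bool ~ Int

Answer: 0.0.0.0 : true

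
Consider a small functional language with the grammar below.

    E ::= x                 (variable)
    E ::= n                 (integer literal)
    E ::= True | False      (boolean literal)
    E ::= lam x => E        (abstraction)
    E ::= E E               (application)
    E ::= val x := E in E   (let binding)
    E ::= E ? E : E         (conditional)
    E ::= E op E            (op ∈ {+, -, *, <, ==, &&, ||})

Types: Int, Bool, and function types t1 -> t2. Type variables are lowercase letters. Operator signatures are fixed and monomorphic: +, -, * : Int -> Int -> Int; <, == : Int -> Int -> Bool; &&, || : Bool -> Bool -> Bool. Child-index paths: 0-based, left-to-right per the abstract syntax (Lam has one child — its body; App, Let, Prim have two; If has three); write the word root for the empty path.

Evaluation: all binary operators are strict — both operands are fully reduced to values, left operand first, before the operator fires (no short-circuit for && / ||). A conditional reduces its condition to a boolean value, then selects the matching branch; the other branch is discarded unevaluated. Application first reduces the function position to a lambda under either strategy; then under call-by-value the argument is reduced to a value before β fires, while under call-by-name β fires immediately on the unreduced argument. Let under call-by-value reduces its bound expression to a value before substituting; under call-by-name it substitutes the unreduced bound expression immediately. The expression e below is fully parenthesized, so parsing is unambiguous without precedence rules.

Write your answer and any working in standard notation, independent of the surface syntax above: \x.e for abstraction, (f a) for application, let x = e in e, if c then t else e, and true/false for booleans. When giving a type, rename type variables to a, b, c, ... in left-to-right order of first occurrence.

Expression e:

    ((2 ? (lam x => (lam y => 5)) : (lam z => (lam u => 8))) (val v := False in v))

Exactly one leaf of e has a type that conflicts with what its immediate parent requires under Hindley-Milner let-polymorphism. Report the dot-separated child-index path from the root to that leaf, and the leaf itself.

Answer: 0.0 : 2

Trace:
  unify Int ~ Bool
  FAIL: mismatch Int ~ Bool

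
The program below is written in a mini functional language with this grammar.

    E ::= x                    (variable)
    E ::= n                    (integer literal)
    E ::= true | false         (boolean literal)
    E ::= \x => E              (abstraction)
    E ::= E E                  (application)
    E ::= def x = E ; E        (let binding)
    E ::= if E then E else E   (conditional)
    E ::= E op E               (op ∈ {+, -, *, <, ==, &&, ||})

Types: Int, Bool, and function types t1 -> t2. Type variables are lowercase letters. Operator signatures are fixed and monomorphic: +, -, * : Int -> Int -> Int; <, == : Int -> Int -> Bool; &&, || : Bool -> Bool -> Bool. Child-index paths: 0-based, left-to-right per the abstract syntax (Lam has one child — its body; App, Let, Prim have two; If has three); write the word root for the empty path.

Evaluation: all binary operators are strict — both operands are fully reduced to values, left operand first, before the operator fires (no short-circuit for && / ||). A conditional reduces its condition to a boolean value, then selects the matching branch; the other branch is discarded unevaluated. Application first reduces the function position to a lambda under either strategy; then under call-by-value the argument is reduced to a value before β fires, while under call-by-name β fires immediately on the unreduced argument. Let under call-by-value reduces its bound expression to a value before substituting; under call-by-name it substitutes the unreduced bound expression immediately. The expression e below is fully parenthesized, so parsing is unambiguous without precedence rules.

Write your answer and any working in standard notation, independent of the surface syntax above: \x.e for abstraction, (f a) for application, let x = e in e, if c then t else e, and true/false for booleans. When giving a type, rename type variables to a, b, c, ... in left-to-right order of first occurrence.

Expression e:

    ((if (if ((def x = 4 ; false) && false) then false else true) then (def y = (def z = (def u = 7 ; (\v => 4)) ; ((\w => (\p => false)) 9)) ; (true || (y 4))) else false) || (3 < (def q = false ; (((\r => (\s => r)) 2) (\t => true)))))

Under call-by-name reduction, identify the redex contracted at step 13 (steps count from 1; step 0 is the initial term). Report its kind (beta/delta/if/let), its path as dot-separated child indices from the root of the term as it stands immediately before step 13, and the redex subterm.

Answer: delta at 1 : (3 < 2)

Derivation:
step 0: ((if (if ((let x = 4 in false) && false) then false else true) then (let y = (let z = (let u = 7 in (\v.4)) in ((\w.(\p.false)) 9)) in (true || (y 4))) else false) || (3 < (let q = false in (((\r.(\s.r)) 2) (\t.true)))))
step 1: [let@0.0.0.0] ((if (if (false && false) then false else true) then (let y = (let z = (let u = 7 in (\v.4)) in ((\w.(\p.false)) 9)) in (true || (y 4))) else false) || (3 < (let q = false in (((\r.(\s.r)) 2) (\t.true)))))
step 2: [delta@0.0.0] ((if (if false then false else true) then (let y = (let z = (let u = 7 in (\v.4)) in ((\w.(\p.false)) 9)) in (true || (y 4))) else false) || (3 < (let q = false in (((\r.(\s.r)) 2) (\t.true)))))
step 3: [if@0.0] ((if true then (let y = (let z = (let u = 7 in (\v.4)) in ((\w.(\p.false)) 9)) in (true || (y 4))) else false) || (3 < (let q = false in (((\r.(\s.r)) 2) (\t.true)))))
step 4: [if@0] ((let y = (let z = (let u = 7 in (\v.4)) in ((\w.(\p.false)) 9)) in (true || (y 4))) || (3 < (let q = false in (((\r.(\s.r)) 2) (\t.true)))))
step 5: [let@0] ((true || ((let z = (let u = 7 in (\v.4)) in ((\w.(\p.false)) 9)) 4)) || (3 < (let q = false in (((\r.(\s.r)) 2) (\t.true)))))
step 6: [let@0.1.0] ((true || (((\w.(\p.false)) 9) 4)) || (3 < (let q = false in (((\r.(\s.r)) 2) (\t.true)))))
step 7: [beta@0.1.0] ((true || ((\p.false) 4)) || (3 < (let q = false in (((\r.(\s.r)) 2) (\t.true)))))
step 8: [beta@0.1] ((true || false) || (3 < (let q = false in (((\r.(\s.r)) 2) (\t.true)))))
step 9: [delta@0] (true || (3 < (let q = false in (((\r.(\s.r)) 2) (\t.true)))))
step 10: [let@1.1] (true || (3 < (((\r.(\s.r)) 2) (\t.true))))
step 11: [beta@1.1.0] (true || (3 < ((\s.2) (\t.true))))
step 12: [beta@1.1] (true || (3 < 2))
step 13: [delta@1] (true || false)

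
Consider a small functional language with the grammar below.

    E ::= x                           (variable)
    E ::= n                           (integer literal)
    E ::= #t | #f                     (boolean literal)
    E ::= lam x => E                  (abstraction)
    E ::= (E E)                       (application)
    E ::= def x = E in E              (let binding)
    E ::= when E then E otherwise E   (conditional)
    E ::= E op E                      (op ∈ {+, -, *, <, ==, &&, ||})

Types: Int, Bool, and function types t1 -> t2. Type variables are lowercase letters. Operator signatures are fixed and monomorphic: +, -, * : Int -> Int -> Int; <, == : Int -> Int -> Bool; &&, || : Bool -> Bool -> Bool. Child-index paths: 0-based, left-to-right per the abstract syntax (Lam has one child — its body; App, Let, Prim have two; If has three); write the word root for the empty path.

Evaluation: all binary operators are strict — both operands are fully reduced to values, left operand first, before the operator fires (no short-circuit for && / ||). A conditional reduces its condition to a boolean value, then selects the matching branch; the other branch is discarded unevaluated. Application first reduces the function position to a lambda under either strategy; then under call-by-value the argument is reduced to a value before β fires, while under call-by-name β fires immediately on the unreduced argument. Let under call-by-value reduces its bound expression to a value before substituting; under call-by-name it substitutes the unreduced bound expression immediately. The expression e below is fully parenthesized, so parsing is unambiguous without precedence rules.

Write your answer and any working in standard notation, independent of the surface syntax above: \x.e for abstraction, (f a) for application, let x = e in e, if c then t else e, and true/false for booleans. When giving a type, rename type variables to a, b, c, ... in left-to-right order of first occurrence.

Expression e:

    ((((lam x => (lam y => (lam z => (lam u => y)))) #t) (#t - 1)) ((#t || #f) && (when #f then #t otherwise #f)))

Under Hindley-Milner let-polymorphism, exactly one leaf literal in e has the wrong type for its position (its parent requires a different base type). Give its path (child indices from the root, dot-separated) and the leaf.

Answer: 0.1.0 : true

Trace:
y : b
\u._ : d -> b
\z._ : c -> d -> b
\y._ : b -> c -> d -> b
\x._ : a -> b -> c -> d -> b
  unify a -> b -> c -> d -> b ~ Bool -> e
  unify a ~ Bool
  unify b -> c -> d -> b ~ e
_ _ : b -> c -> d -> b
  unify Bool ~ Int
  FAIL: mismatch Bool ~ Int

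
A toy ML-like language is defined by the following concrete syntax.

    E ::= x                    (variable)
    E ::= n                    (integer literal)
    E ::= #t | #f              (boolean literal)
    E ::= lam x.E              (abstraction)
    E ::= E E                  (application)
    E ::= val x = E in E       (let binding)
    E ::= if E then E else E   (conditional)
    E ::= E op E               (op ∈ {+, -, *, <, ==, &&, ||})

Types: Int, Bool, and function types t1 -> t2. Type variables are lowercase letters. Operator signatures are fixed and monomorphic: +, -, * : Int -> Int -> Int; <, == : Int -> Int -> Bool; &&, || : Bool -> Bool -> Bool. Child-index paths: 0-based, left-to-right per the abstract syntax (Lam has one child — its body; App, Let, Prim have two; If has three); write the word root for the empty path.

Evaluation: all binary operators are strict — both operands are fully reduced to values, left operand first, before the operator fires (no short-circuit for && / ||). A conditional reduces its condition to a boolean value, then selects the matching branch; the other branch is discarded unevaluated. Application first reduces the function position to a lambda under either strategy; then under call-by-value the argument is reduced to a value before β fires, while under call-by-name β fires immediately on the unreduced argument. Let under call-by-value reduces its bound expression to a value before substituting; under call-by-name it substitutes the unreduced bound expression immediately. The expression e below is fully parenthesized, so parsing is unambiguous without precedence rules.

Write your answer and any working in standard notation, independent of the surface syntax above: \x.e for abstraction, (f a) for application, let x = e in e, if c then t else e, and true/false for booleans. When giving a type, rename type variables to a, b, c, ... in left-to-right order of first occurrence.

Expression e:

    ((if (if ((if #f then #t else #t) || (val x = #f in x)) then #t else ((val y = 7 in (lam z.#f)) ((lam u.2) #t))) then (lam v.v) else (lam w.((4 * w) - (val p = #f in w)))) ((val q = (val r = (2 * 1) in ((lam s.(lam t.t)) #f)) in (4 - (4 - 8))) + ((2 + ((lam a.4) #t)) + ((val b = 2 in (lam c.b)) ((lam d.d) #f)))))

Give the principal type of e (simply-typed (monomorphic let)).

Working:
  unify Bool ~ Bool
  unify Bool ~ Bool
  unify Bool ~ Bool
let x : Bool
x : Bool
  unify Bool ~ Bool
  unify Bool ~ Bool
let y : Int
\z._ : a -> Bool
\u._ : b -> Int
  unify b -> Int ~ Bool -> c
  unify b ~ Bool
  unify Int ~ c
_ _ : Int
  unify a -> Bool ~ Int -> d
  unify a ~ Int
  unify Bool ~ d
_ _ : Bool
  unify Bool ~ Bool
  unify Bool ~ Bool
v : e
\v._ : e -> e
  unify Int ~ Int
w : f
  unify f ~ Int
  unify Int ~ Int
let p : Bool
w : Int
  unify Int ~ Int
\w._ : Int -> Int
  unify e -> e ~ Int -> Int
  unify e ~ Int
  unify Int ~ Int
  unify Int ~ Int
  unify Int ~ Int
let r : Int
t : h
\t._ : h -> h
\s._ : g -> h -> h
  unify g -> h -> h ~ Bool -> i
  unify g ~ Bool
  unify h -> h ~ i
_ _ : h -> h
let q : h -> h
  unify Int ~ Int
  unify Int ~ Int
  unify Int ~ Int
  unify Int ~ Int
  unify Int ~ Int
  unify Int ~ Int
\a._ : j -> Int
  unify j -> Int ~ Bool -> k
  unify j ~ Bool
  unify Int ~ k
_ _ : Int
  unify Int ~ Int
  unify Int ~ Int
let b : Int
b : Int
\c._ : l -> Int
d : m
\d._ : m -> m
  unify m -> m ~ Bool -> n
  unify m ~ Bool
  unify Bool ~ n
_ _ : Bool
  unify l -> Int ~ Bool -> o
  unify l ~ Bool
  unify Int ~ o
_ _ : Int
  unify Int ~ Int
  unify Int ~ Int
  unify Int -> Int ~ Int -> p
  unify Int ~ Int
  unify Int ~ p
_ _ : Int

Answer: Int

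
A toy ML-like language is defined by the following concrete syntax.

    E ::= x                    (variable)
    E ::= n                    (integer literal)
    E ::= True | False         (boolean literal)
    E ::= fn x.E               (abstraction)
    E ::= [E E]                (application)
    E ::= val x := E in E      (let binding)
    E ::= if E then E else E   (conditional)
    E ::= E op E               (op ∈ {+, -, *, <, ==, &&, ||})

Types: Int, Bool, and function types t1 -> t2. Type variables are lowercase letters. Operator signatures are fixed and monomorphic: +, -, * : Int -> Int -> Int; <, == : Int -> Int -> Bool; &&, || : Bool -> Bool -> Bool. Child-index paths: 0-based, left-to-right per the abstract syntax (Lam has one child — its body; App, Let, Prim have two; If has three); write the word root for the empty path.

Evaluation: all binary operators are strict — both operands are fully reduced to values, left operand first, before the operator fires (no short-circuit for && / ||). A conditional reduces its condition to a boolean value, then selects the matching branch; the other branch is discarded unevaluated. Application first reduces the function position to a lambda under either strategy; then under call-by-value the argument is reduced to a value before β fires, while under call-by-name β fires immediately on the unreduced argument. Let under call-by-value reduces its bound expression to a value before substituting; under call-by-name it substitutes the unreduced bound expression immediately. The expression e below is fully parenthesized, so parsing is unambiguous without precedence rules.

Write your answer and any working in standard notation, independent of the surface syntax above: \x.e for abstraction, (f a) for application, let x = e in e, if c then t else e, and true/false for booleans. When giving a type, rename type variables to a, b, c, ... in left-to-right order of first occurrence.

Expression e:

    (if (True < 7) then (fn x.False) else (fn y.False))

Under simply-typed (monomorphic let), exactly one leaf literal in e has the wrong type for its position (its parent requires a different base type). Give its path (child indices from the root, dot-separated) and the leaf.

Answer: 0.0 : true

Working:
  unify Bool ~ Int
  FAIL: mismatch Bool ~ Int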